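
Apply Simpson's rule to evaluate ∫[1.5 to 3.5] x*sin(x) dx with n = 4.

f(x) = x*sin(x)
a = 1.5, b = 3.5, n = 4
h = (b - a)/n = 0.500000

Simpson's rule: (h/3)[f(x₀) + 4f(x₁) + 2f(x₂) + ... + f(xₙ)]

x_0 = 1.5000, f(x_0) = 1.496242, coefficient = 1
x_1 = 2.0000, f(x_1) = 1.818595, coefficient = 4
x_2 = 2.5000, f(x_2) = 1.496180, coefficient = 2
x_3 = 3.0000, f(x_3) = 0.423360, coefficient = 4
x_4 = 3.5000, f(x_4) = -1.227741, coefficient = 1

I ≈ (0.500000/3) × 12.228681 = 2.038114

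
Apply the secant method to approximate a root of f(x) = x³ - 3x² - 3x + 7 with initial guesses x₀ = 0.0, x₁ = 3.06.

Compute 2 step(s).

f(x) = x³ - 3x² - 3x + 7
x₀ = 0.0, x₁ = 3.06

Secant formula: x_{n+1} = x_n - f(x_n)(x_n - x_{n-1})/(f(x_n) - f(x_{n-1}))

Iteration 1:
  f(0.000000) = 7.000000
  f(3.060000) = -1.618184
  x_2 = 3.060000 - (-1.618184)×(3.060000 - 0.000000)/(-1.618184 - 7.000000)
       = 2.485442
Iteration 2:
  f(3.060000) = -1.618184
  f(2.485442) = -3.634968
  x_3 = 2.485442 - (-3.634968)×(2.485442 - 3.060000)/(-3.634968 - (-1.618184))
       = 3.521001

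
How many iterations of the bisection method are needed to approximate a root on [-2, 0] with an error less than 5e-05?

We need (b-a)/2^n ≤ 5e-05
(0 - (-2))/2^n ≤ 5e-05
2/2^n ≤ 5e-05
2^n ≥ 40000
n ≥ log₂(40000) = 15.29
n ≥ 16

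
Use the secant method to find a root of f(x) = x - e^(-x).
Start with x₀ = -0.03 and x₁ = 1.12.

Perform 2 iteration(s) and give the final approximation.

f(x) = x - e^(-x)
x₀ = -0.03, x₁ = 1.12

Secant formula: x_{n+1} = x_n - f(x_n)(x_n - x_{n-1})/(f(x_n) - f(x_{n-1}))

Iteration 1:
  f(-0.030000) = -1.060455
  f(1.120000) = 0.793720
  x_2 = 1.120000 - 0.793720×(1.120000 - (-0.030000))/(0.793720 - (-1.060455))
       = 0.627717
Iteration 2:
  f(1.120000) = 0.793720
  f(0.627717) = 0.093908
  x_3 = 0.627717 - 0.093908×(0.627717 - 1.120000)/(0.093908 - 0.793720)
       = 0.561657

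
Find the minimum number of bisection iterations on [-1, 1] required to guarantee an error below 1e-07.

We need (b-a)/2^n ≤ 1e-07
(1 - (-1))/2^n ≤ 1e-07
2/2^n ≤ 1e-07
2^n ≥ 20000000
n ≥ log₂(20000000) = 24.25
n ≥ 25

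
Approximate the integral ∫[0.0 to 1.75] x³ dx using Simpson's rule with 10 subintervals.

f(x) = x³
a = 0.0, b = 1.75, n = 10
h = (b - a)/n = 0.175000

Simpson's rule: (h/3)[f(x₀) + 4f(x₁) + 2f(x₂) + ... + f(xₙ)]

x_0 = 0.0000, f(x_0) = 0.000000, coefficient = 1
x_1 = 0.1750, f(x_1) = 0.005359, coefficient = 4
x_2 = 0.3500, f(x_2) = 0.042875, coefficient = 2
x_3 = 0.5250, f(x_3) = 0.144703, coefficient = 4
x_4 = 0.7000, f(x_4) = 0.343000, coefficient = 2
x_5 = 0.8750, f(x_5) = 0.669922, coefficient = 4
x_6 = 1.0500, f(x_6) = 1.157625, coefficient = 2
x_7 = 1.2250, f(x_7) = 1.838266, coefficient = 4
x_8 = 1.4000, f(x_8) = 2.744000, coefficient = 2
x_9 = 1.5750, f(x_9) = 3.906984, coefficient = 4
x_10 = 1.7500, f(x_10) = 5.359375, coefficient = 1

I ≈ (0.175000/3) × 40.195312 = 2.344727
Exact value: 2.344727
Error: 0.000000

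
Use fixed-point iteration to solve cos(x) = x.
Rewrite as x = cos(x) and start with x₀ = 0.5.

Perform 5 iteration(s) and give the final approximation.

Equation: cos(x) = x
Fixed-point form: x = cos(x)
x₀ = 0.5

x_1 = g(0.500000) = 0.877583
x_2 = g(0.877583) = 0.639012
x_3 = g(0.639012) = 0.802685
x_4 = g(0.802685) = 0.694778
x_5 = g(0.694778) = 0.768196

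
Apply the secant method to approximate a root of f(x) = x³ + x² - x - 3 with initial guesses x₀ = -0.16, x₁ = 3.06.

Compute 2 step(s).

f(x) = x³ + x² - x - 3
x₀ = -0.16, x₁ = 3.06

Secant formula: x_{n+1} = x_n - f(x_n)(x_n - x_{n-1})/(f(x_n) - f(x_{n-1}))

Iteration 1:
  f(-0.160000) = -2.818496
  f(3.060000) = 31.956216
  x_2 = 3.060000 - 31.956216×(3.060000 - (-0.160000))/(31.956216 - (-2.818496))
       = 0.100982
Iteration 2:
  f(3.060000) = 31.956216
  f(0.100982) = -3.089755
  x_3 = 0.100982 - (-3.089755)×(0.100982 - 3.060000)/(-3.089755 - 31.956216)
       = 0.361857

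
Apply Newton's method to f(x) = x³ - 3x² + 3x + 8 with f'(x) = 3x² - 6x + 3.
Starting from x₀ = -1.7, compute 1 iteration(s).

f(x) = x³ - 3x² + 3x + 8
f'(x) = 3x² - 6x + 3
x₀ = -1.7

Newton-Raphson formula: x_{n+1} = x_n - f(x_n)/f'(x_n)

Iteration 1:
  f(-1.700000) = -10.683000
  f'(-1.700000) = 21.870000
  x_1 = -1.700000 - (-10.683000)/21.870000 = -1.211523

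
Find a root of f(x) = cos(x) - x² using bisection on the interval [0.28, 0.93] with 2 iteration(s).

f(x) = cos(x) - x²
Initial interval: [0.28, 0.93]

Iteration 1:
  c_1 = (0.280000 + 0.930000)/2 = 0.605000
  f(c_1) = f(0.605000) = 0.456477
  f(a) × f(c) ≥ 0, new interval: [0.605000, 0.930000]
Iteration 2:
  c_2 = (0.605000 + 0.930000)/2 = 0.767500
  f(c_2) = f(0.767500) = 0.130593
  f(a) × f(c) ≥ 0, new interval: [0.767500, 0.930000]

After 2 iteration(s), the approximation is c_2 = 0.767500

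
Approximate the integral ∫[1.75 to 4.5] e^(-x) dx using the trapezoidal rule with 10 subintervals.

f(x) = e^(-x)
a = 1.75, b = 4.5, n = 10
h = (b - a)/n = 0.275000

Trapezoidal rule: (h/2)[f(x₀) + 2f(x₁) + 2f(x₂) + ... + f(xₙ)]

x_0 = 1.7500, f(x_0) = 0.173774, coefficient = 1
x_1 = 2.0250, f(x_1) = 0.131994, coefficient = 2
x_2 = 2.3000, f(x_2) = 0.100259, coefficient = 2
x_3 = 2.5750, f(x_3) = 0.076154, coefficient = 2
x_4 = 2.8500, f(x_4) = 0.057844, coefficient = 2
x_5 = 3.1250, f(x_5) = 0.043937, coefficient = 2
x_6 = 3.4000, f(x_6) = 0.033373, coefficient = 2
x_7 = 3.6750, f(x_7) = 0.025349, coefficient = 2
x_8 = 3.9500, f(x_8) = 0.019255, coefficient = 2
x_9 = 4.2250, f(x_9) = 0.014625, coefficient = 2
x_10 = 4.5000, f(x_10) = 0.011109, coefficient = 1

I ≈ (0.275000/2) × 1.190464 = 0.163689
Exact value: 0.162665
Error: 0.001024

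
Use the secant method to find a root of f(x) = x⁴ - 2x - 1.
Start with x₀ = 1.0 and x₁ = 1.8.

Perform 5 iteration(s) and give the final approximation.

f(x) = x⁴ - 2x - 1
x₀ = 1.0, x₁ = 1.8

Secant formula: x_{n+1} = x_n - f(x_n)(x_n - x_{n-1})/(f(x_n) - f(x_{n-1}))

Iteration 1:
  f(1.000000) = -2.000000
  f(1.800000) = 5.897600
  x_2 = 1.800000 - 5.897600×(1.800000 - 1.000000)/(5.897600 - (-2.000000))
       = 1.202593
Iteration 2:
  f(1.800000) = 5.897600
  f(1.202593) = -1.313604
  x_3 = 1.202593 - (-1.313604)×(1.202593 - 1.800000)/(-1.313604 - 5.897600)
       = 1.311418
Iteration 3:
  f(1.202593) = -1.313604
  f(1.311418) = -0.665067
  x_4 = 1.311418 - (-0.665067)×(1.311418 - 1.202593)/(-0.665067 - (-1.313604))
       = 1.423016
Iteration 4:
  f(1.311418) = -0.665067
  f(1.423016) = 0.254489
  x_5 = 1.423016 - 0.254489×(1.423016 - 1.311418)/(0.254489 - (-0.665067))
       = 1.392131
Iteration 5:
  f(1.423016) = 0.254489
  f(1.392131) = -0.028308
  x_6 = 1.392131 - (-0.028308)×(1.392131 - 1.423016)/(-0.028308 - 0.254489)
       = 1.395222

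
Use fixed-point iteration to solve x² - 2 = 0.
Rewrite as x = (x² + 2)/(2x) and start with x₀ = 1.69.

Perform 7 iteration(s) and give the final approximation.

Equation: x² - 2 = 0
Fixed-point form: x = (x² + 2)/(2x)
x₀ = 1.69

x_1 = g(1.690000) = 1.436716
x_2 = g(1.436716) = 1.414390
x_3 = g(1.414390) = 1.414214
x_4 = g(1.414214) = 1.414214
x_5 = g(1.414214) = 1.414214
x_6 = g(1.414214) = 1.414214
x_7 = g(1.414214) = 1.414214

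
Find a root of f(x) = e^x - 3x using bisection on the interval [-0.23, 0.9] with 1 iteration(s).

f(x) = e^x - 3x
Initial interval: [-0.23, 0.9]

Iteration 1:
  c_1 = (-0.230000 + 0.900000)/2 = 0.335000
  f(c_1) = f(0.335000) = 0.392940
  f(a) × f(c) ≥ 0, new interval: [0.335000, 0.900000]

After 1 iteration(s), the approximation is c_1 = 0.335000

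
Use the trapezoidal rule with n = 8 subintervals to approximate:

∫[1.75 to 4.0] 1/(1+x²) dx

f(x) = 1/(1+x²)
a = 1.75, b = 4.0, n = 8
h = (b - a)/n = 0.281250

Trapezoidal rule: (h/2)[f(x₀) + 2f(x₁) + 2f(x₂) + ... + f(xₙ)]

x_0 = 1.7500, f(x_0) = 0.246154, coefficient = 1
x_1 = 2.0312, f(x_1) = 0.195085, coefficient = 2
x_2 = 2.3125, f(x_2) = 0.157538, coefficient = 2
x_3 = 2.5938, f(x_3) = 0.129407, coefficient = 2
x_4 = 2.8750, f(x_4) = 0.107926, coefficient = 2
x_5 = 3.1562, f(x_5) = 0.091225, coefficient = 2
x_6 = 3.4375, f(x_6) = 0.078025, coefficient = 2
x_7 = 3.7188, f(x_7) = 0.067435, coefficient = 2
x_8 = 4.0000, f(x_8) = 0.058824, coefficient = 1

I ≈ (0.281250/2) × 1.958260 = 0.275380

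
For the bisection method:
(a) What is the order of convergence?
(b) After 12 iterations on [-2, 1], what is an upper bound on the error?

(a) Bisection has linear (order 1) convergence; the error is halved each step.

(b) Error bound = (b-a)/2^n = (1 - (-2))/2^{12}
    = 3/2^{12}

(a) 1 (linear); (b) error ≤ 7.32e-04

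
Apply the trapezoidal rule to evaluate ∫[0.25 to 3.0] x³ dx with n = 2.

f(x) = x³
a = 0.25, b = 3.0, n = 2
h = (b - a)/n = 1.375000

Trapezoidal rule: (h/2)[f(x₀) + 2f(x₁) + 2f(x₂) + ... + f(xₙ)]

x_0 = 0.2500, f(x_0) = 0.015625, coefficient = 1
x_1 = 1.6250, f(x_1) = 4.291016, coefficient = 2
x_2 = 3.0000, f(x_2) = 27.000000, coefficient = 1

I ≈ (1.375000/2) × 35.597656 = 24.473389
Exact value: 20.249023
Error: 4.224365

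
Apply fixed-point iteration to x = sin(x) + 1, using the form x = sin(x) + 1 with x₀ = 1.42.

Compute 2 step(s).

Equation: x = sin(x) + 1
Fixed-point form: x = sin(x) + 1
x₀ = 1.42

x_1 = g(1.420000) = 1.988652
x_2 = g(1.988652) = 1.913961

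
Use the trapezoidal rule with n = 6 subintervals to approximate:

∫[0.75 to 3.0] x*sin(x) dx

f(x) = x*sin(x)
a = 0.75, b = 3.0, n = 6
h = (b - a)/n = 0.375000

Trapezoidal rule: (h/2)[f(x₀) + 2f(x₁) + 2f(x₂) + ... + f(xₙ)]

x_0 = 0.7500, f(x_0) = 0.511229, coefficient = 1
x_1 = 1.1250, f(x_1) = 1.015051, coefficient = 2
x_2 = 1.5000, f(x_2) = 1.496242, coefficient = 2
x_3 = 1.8750, f(x_3) = 1.788911, coefficient = 2
x_4 = 2.2500, f(x_4) = 1.750665, coefficient = 2
x_5 = 2.6250, f(x_5) = 1.296541, coefficient = 2
x_6 = 3.0000, f(x_6) = 0.423360, coefficient = 1

I ≈ (0.375000/2) × 15.629409 = 2.930514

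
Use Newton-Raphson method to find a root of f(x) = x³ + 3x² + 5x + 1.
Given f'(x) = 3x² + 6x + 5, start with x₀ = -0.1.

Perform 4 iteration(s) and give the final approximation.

f(x) = x³ + 3x² + 5x + 1
f'(x) = 3x² + 6x + 5
x₀ = -0.1

Newton-Raphson formula: x_{n+1} = x_n - f(x_n)/f'(x_n)

Iteration 1:
  f(-0.100000) = 0.529000
  f'(-0.100000) = 4.430000
  x_1 = -0.100000 - 0.529000/4.430000 = -0.219413
Iteration 2:
  f(-0.219413) = 0.036798
  f'(-0.219413) = 3.827948
  x_2 = -0.219413 - 0.036798/3.827948 = -0.229026
Iteration 3:
  f(-0.229026) = 0.000216
  f'(-0.229026) = 3.783203
  x_3 = -0.229026 - 0.000216/3.783203 = -0.229083
Iteration 4:
  f(-0.229083) = 0.000000
  f'(-0.229083) = 3.782939
  x_4 = -0.229083 - 0.000000/3.782939 = -0.229083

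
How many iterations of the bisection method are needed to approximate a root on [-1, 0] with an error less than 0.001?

We need (b-a)/2^n ≤ 0.001
(0 - (-1))/2^n ≤ 0.001
1/2^n ≤ 0.001
2^n ≥ 1000
n ≥ log₂(1000) = 9.97
n ≥ 10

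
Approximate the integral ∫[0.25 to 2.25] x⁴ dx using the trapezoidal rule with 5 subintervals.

f(x) = x⁴
a = 0.25, b = 2.25, n = 5
h = (b - a)/n = 0.400000

Trapezoidal rule: (h/2)[f(x₀) + 2f(x₁) + 2f(x₂) + ... + f(xₙ)]

x_0 = 0.2500, f(x_0) = 0.003906, coefficient = 1
x_1 = 0.6500, f(x_1) = 0.178506, coefficient = 2
x_2 = 1.0500, f(x_2) = 1.215506, coefficient = 2
x_3 = 1.4500, f(x_3) = 4.420506, coefficient = 2
x_4 = 1.8500, f(x_4) = 11.713506, coefficient = 2
x_5 = 2.2500, f(x_5) = 25.628906, coefficient = 1

I ≈ (0.400000/2) × 60.688863 = 12.137773
Exact value: 11.532812
Error: 0.604960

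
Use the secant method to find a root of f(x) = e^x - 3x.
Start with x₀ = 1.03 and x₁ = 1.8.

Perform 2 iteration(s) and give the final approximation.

f(x) = e^x - 3x
x₀ = 1.03, x₁ = 1.8

Secant formula: x_{n+1} = x_n - f(x_n)(x_n - x_{n-1})/(f(x_n) - f(x_{n-1}))

Iteration 1:
  f(1.030000) = -0.288934
  f(1.800000) = 0.649647
  x_2 = 1.800000 - 0.649647×(1.800000 - 1.030000)/(0.649647 - (-0.288934))
       = 1.267038
Iteration 2:
  f(1.800000) = 0.649647
  f(1.267038) = -0.250793
  x_3 = 1.267038 - (-0.250793)×(1.267038 - 1.800000)/(-0.250793 - 0.649647)
       = 1.415480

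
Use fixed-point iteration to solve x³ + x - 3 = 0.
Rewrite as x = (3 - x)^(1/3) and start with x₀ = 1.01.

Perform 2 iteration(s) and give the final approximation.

Equation: x³ + x - 3 = 0
Fixed-point form: x = (3 - x)^(1/3)
x₀ = 1.01

x_1 = g(1.010000) = 1.257818
x_2 = g(1.257818) = 1.203274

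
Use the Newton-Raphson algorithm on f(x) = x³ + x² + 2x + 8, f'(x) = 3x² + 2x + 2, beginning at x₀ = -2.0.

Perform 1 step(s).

f(x) = x³ + x² + 2x + 8
f'(x) = 3x² + 2x + 2
x₀ = -2.0

Newton-Raphson formula: x_{n+1} = x_n - f(x_n)/f'(x_n)

Iteration 1:
  f(-2.000000) = 0.000000
  f'(-2.000000) = 10.000000
  x_1 = -2.000000 - 0.000000/10.000000 = -2.000000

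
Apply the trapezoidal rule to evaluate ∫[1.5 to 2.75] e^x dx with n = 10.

f(x) = e^x
a = 1.5, b = 2.75, n = 10
h = (b - a)/n = 0.125000

Trapezoidal rule: (h/2)[f(x₀) + 2f(x₁) + 2f(x₂) + ... + f(xₙ)]

x_0 = 1.5000, f(x_0) = 4.481689, coefficient = 1
x_1 = 1.6250, f(x_1) = 5.078419, coefficient = 2
x_2 = 1.7500, f(x_2) = 5.754603, coefficient = 2
x_3 = 1.8750, f(x_3) = 6.520819, coefficient = 2
x_4 = 2.0000, f(x_4) = 7.389056, coefficient = 2
x_5 = 2.1250, f(x_5) = 8.372897, coefficient = 2
x_6 = 2.2500, f(x_6) = 9.487736, coefficient = 2
x_7 = 2.3750, f(x_7) = 10.751013, coefficient = 2
x_8 = 2.5000, f(x_8) = 12.182494, coefficient = 2
x_9 = 2.6250, f(x_9) = 13.804574, coefficient = 2
x_10 = 2.7500, f(x_10) = 15.642632, coefficient = 1

I ≈ (0.125000/2) × 178.807544 = 11.175472
Exact value: 11.160943
Error: 0.014529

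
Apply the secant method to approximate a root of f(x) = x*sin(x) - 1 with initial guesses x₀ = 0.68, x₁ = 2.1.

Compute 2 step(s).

f(x) = x*sin(x) - 1
x₀ = 0.68, x₁ = 2.1

Secant formula: x_{n+1} = x_n - f(x_n)(x_n - x_{n-1})/(f(x_n) - f(x_{n-1}))

Iteration 1:
  f(0.680000) = -0.572421
  f(2.100000) = 0.812740
  x_2 = 2.100000 - 0.812740×(2.100000 - 0.680000)/(0.812740 - (-0.572421))
       = 1.266818
Iteration 2:
  f(2.100000) = 0.812740
  f(1.266818) = 0.208739
  x_3 = 1.266818 - 0.208739×(1.266818 - 2.100000)/(0.208739 - 0.812740)
       = 0.978876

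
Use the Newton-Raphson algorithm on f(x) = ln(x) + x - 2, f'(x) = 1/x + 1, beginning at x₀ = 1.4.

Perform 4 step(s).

f(x) = ln(x) + x - 2
f'(x) = 1/x + 1
x₀ = 1.4

Newton-Raphson formula: x_{n+1} = x_n - f(x_n)/f'(x_n)

Iteration 1:
  f(1.400000) = -0.263528
  f'(1.400000) = 1.714286
  x_1 = 1.400000 - (-0.263528)/1.714286 = 1.553725
Iteration 2:
  f(1.553725) = -0.005621
  f'(1.553725) = 1.643615
  x_2 = 1.553725 - (-0.005621)/1.643615 = 1.557144
Iteration 3:
  f(1.557144) = -0.000002
  f'(1.557144) = 1.642201
  x_3 = 1.557144 - (-0.000002)/1.642201 = 1.557146
Iteration 4:
  f(1.557146) = 0.000000
  f'(1.557146) = 1.642201
  x_4 = 1.557146 - 0.000000/1.642201 = 1.557146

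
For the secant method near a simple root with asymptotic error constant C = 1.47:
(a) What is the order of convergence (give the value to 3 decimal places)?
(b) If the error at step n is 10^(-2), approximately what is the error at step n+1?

(a) Secant method has superlinear convergence with order φ = (1+√5)/2 ≈ 1.618.
    This means |e_{n+1}| ≈ C|e_n|^1.618.

(b) With |e_n| = 10^(-2) and C = 1.47:
    |e_{n+1}| ≈ 1.47 × (10^(-2))^1.618 = 1.47 × 10^(-3.24)

(a) ≈ 1.618 (golden ratio); (b) |e_{n+1}| ≈ 8.536e-04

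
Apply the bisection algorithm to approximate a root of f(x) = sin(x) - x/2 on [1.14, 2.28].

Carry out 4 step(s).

f(x) = sin(x) - x/2
Initial interval: [1.14, 2.28]

Iteration 1:
  c_1 = (1.140000 + 2.280000)/2 = 1.710000
  f(c_1) = f(1.710000) = 0.135327
  f(a) × f(c) ≥ 0, new interval: [1.710000, 2.280000]
Iteration 2:
  c_2 = (1.710000 + 2.280000)/2 = 1.995000
  f(c_2) = f(1.995000) = -0.086133
  f(a) × f(c) < 0, new interval: [1.710000, 1.995000]
Iteration 3:
  c_3 = (1.710000 + 1.995000)/2 = 1.852500
  f(c_3) = f(1.852500) = 0.034333
  f(a) × f(c) ≥ 0, new interval: [1.852500, 1.995000]
Iteration 4:
  c_4 = (1.852500 + 1.995000)/2 = 1.923750
  f(c_4) = f(1.923750) = -0.023519
  f(a) × f(c) < 0, new interval: [1.852500, 1.923750]

After 4 iteration(s), the approximation is c_4 = 1.923750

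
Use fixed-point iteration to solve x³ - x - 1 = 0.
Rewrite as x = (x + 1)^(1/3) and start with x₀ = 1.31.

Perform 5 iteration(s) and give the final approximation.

Equation: x³ - x - 1 = 0
Fixed-point form: x = (x + 1)^(1/3)
x₀ = 1.31

x_1 = g(1.310000) = 1.321916
x_2 = g(1.321916) = 1.324186
x_3 = g(1.324186) = 1.324617
x_4 = g(1.324617) = 1.324699
x_5 = g(1.324699) = 1.324714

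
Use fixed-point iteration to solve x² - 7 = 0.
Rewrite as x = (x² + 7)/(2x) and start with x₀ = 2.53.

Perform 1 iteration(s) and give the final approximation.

Equation: x² - 7 = 0
Fixed-point form: x = (x² + 7)/(2x)
x₀ = 2.53

x_1 = g(2.530000) = 2.648399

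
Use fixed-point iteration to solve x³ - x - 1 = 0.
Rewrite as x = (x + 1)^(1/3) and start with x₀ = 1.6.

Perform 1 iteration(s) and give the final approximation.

Equation: x³ - x - 1 = 0
Fixed-point form: x = (x + 1)^(1/3)
x₀ = 1.6

x_1 = g(1.600000) = 1.375069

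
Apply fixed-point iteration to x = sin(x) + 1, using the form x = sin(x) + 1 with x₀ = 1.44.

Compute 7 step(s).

Equation: x = sin(x) + 1
Fixed-point form: x = sin(x) + 1
x₀ = 1.44

x_1 = g(1.440000) = 1.991458
x_2 = g(1.991458) = 1.912819
x_3 = g(1.912819) = 1.942078
x_4 = g(1.942078) = 1.931863
x_5 = g(1.931863) = 1.935521
x_6 = g(1.935521) = 1.934222
x_7 = g(1.934222) = 1.934684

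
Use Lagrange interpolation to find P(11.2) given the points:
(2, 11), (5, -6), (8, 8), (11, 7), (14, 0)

Lagrange interpolation formula:
P(x) = Σ yᵢ × Lᵢ(x)
where Lᵢ(x) = Π_{j≠i} (x - xⱼ)/(xᵢ - xⱼ)

L_0(11.2) = (11.2 - 5)/(2 - 5) × (11.2 - 8)/(2 - 8) × (11.2 - 11)/(2 - 11) × (11.2 - 14)/(2 - 14) = -0.005715
L_1(11.2) = (11.2 - 2)/(5 - 2) × (11.2 - 8)/(5 - 8) × (11.2 - 11)/(5 - 11) × (11.2 - 14)/(5 - 14) = 0.033923
L_2(11.2) = (11.2 - 2)/(8 - 2) × (11.2 - 5)/(8 - 5) × (11.2 - 11)/(8 - 11) × (11.2 - 14)/(8 - 14) = -0.098588
L_3(11.2) = (11.2 - 2)/(11 - 2) × (11.2 - 5)/(11 - 5) × (11.2 - 8)/(11 - 8) × (11.2 - 14)/(11 - 14) = 1.051602
L_4(11.2) = (11.2 - 2)/(14 - 2) × (11.2 - 5)/(14 - 5) × (11.2 - 8)/(14 - 8) × (11.2 - 11)/(14 - 11) = 0.018779

P(11.2) = 11×L_0(11.2) + (-6)×L_1(11.2) + 8×L_2(11.2) + 7×L_3(11.2) + 0×L_4(11.2)
P(11.2) = 6.306107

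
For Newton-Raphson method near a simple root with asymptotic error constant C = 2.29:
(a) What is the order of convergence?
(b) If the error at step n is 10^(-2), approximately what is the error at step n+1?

(a) Newton-Raphson has quadratic (order 2) convergence near simple roots.
    This means |e_{n+1}| ≈ C|e_n|².

(b) With |e_n| = 10^(-2) and C = 2.29:
    |e_{n+1}| ≈ 2.29 × (10^(-2))² = 2.29 × 10^(-4)

(a) 2 (quadratic); (b) |e_{n+1}| ≈ 2.290e-04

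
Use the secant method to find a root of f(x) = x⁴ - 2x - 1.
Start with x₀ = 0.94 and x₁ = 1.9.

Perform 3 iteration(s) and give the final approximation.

f(x) = x⁴ - 2x - 1
x₀ = 0.94, x₁ = 1.9

Secant formula: x_{n+1} = x_n - f(x_n)(x_n - x_{n-1})/(f(x_n) - f(x_{n-1}))

Iteration 1:
  f(0.940000) = -2.099251
  f(1.900000) = 8.232100
  x_2 = 1.900000 - 8.232100×(1.900000 - 0.940000)/(8.232100 - (-2.099251))
       = 1.135065
Iteration 2:
  f(1.900000) = 8.232100
  f(1.135065) = -1.610228
  x_3 = 1.135065 - (-1.610228)×(1.135065 - 1.900000)/(-1.610228 - 8.232100)
       = 1.260210
Iteration 3:
  f(1.135065) = -1.610228
  f(1.260210) = -0.998267
  x_4 = 1.260210 - (-0.998267)×(1.260210 - 1.135065)/(-0.998267 - (-1.610228))
       = 1.464354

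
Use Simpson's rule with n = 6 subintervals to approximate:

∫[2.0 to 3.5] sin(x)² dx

f(x) = sin(x)²
a = 2.0, b = 3.5, n = 6
h = (b - a)/n = 0.250000

Simpson's rule: (h/3)[f(x₀) + 4f(x₁) + 2f(x₂) + ... + f(xₙ)]

x_0 = 2.0000, f(x_0) = 0.826822, coefficient = 1
x_1 = 2.2500, f(x_1) = 0.605398, coefficient = 4
x_2 = 2.5000, f(x_2) = 0.358169, coefficient = 2
x_3 = 2.7500, f(x_3) = 0.145665, coefficient = 4
x_4 = 3.0000, f(x_4) = 0.019915, coefficient = 2
x_5 = 3.2500, f(x_5) = 0.011706, coefficient = 4
x_6 = 3.5000, f(x_6) = 0.123049, coefficient = 1

I ≈ (0.250000/3) × 4.757115 = 0.396426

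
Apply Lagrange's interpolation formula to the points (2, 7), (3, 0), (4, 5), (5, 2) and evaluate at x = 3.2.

Lagrange interpolation formula:
P(x) = Σ yᵢ × Lᵢ(x)
where Lᵢ(x) = Π_{j≠i} (x - xⱼ)/(xᵢ - xⱼ)

L_0(3.2) = (3.2 - 3)/(2 - 3) × (3.2 - 4)/(2 - 4) × (3.2 - 5)/(2 - 5) = -0.048000
L_1(3.2) = (3.2 - 2)/(3 - 2) × (3.2 - 4)/(3 - 4) × (3.2 - 5)/(3 - 5) = 0.864000
L_2(3.2) = (3.2 - 2)/(4 - 2) × (3.2 - 3)/(4 - 3) × (3.2 - 5)/(4 - 5) = 0.216000
L_3(3.2) = (3.2 - 2)/(5 - 2) × (3.2 - 3)/(5 - 3) × (3.2 - 4)/(5 - 4) = -0.032000

P(3.2) = 7×L_0(3.2) + 0×L_1(3.2) + 5×L_2(3.2) + 2×L_3(3.2)
P(3.2) = 0.680000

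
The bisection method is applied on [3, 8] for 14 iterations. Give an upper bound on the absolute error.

Bisection error bound: |error| ≤ (b-a)/2^n
|error| ≤ (8 - 3)/2^14 = 5/2^14
|error| ≤ 0.0003051758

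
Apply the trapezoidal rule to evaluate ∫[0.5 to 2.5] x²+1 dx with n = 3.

f(x) = x²+1
a = 0.5, b = 2.5, n = 3
h = (b - a)/n = 0.666667

Trapezoidal rule: (h/2)[f(x₀) + 2f(x₁) + 2f(x₂) + ... + f(xₙ)]

x_0 = 0.5000, f(x_0) = 1.250000, coefficient = 1
x_1 = 1.1667, f(x_1) = 2.361111, coefficient = 2
x_2 = 1.8333, f(x_2) = 4.361111, coefficient = 2
x_3 = 2.5000, f(x_3) = 7.250000, coefficient = 1

I ≈ (0.666667/2) × 21.944444 = 7.314815
Exact value: 7.166667
Error: 0.148148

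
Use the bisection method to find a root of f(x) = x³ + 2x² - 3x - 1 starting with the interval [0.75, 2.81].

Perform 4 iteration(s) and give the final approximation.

f(x) = x³ + 2x² - 3x - 1
Initial interval: [0.75, 2.81]

Iteration 1:
  c_1 = (0.750000 + 2.810000)/2 = 1.780000
  f(c_1) = f(1.780000) = 5.636552
  f(a) × f(c) < 0, new interval: [0.750000, 1.780000]
Iteration 2:
  c_2 = (0.750000 + 1.780000)/2 = 1.265000
  f(c_2) = f(1.265000) = 0.429735
  f(a) × f(c) < 0, new interval: [0.750000, 1.265000]
Iteration 3:
  c_3 = (0.750000 + 1.265000)/2 = 1.007500
  f(c_3) = f(1.007500) = -0.969718
  f(a) × f(c) ≥ 0, new interval: [1.007500, 1.265000]
Iteration 4:
  c_4 = (1.007500 + 1.265000)/2 = 1.136250
  f(c_4) = f(1.136250) = -0.359650
  f(a) × f(c) ≥ 0, new interval: [1.136250, 1.265000]

After 4 iteration(s), the approximation is c_4 = 1.136250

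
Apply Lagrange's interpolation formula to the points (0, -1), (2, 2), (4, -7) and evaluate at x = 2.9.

Lagrange interpolation formula:
P(x) = Σ yᵢ × Lᵢ(x)
where Lᵢ(x) = Π_{j≠i} (x - xⱼ)/(xᵢ - xⱼ)

L_0(2.9) = (2.9 - 2)/(0 - 2) × (2.9 - 4)/(0 - 4) = -0.123750
L_1(2.9) = (2.9 - 0)/(2 - 0) × (2.9 - 4)/(2 - 4) = 0.797500
L_2(2.9) = (2.9 - 0)/(4 - 0) × (2.9 - 2)/(4 - 2) = 0.326250

P(2.9) = (-1)×L_0(2.9) + 2×L_1(2.9) + (-7)×L_2(2.9)
P(2.9) = -0.565000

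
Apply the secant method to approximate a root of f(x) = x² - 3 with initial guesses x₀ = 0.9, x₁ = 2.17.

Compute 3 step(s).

f(x) = x² - 3
x₀ = 0.9, x₁ = 2.17

Secant formula: x_{n+1} = x_n - f(x_n)(x_n - x_{n-1})/(f(x_n) - f(x_{n-1}))

Iteration 1:
  f(0.900000) = -2.190000
  f(2.170000) = 1.708900
  x_2 = 2.170000 - 1.708900×(2.170000 - 0.900000)/(1.708900 - (-2.190000))
       = 1.613355
Iteration 2:
  f(2.170000) = 1.708900
  f(1.613355) = -0.397085
  x_3 = 1.613355 - (-0.397085)×(1.613355 - 2.170000)/(-0.397085 - 1.708900)
       = 1.718311
Iteration 3:
  f(1.613355) = -0.397085
  f(1.718311) = -0.047407
  x_4 = 1.718311 - (-0.047407)×(1.718311 - 1.613355)/(-0.047407 - (-0.397085))
       = 1.732540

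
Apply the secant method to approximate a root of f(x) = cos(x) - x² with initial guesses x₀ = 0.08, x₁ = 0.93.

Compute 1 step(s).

f(x) = cos(x) - x²
x₀ = 0.08, x₁ = 0.93

Secant formula: x_{n+1} = x_n - f(x_n)(x_n - x_{n-1})/(f(x_n) - f(x_{n-1}))

Iteration 1:
  f(0.080000) = 0.990402
  f(0.930000) = -0.267066
  x_2 = 0.930000 - (-0.267066)×(0.930000 - 0.080000)/(-0.267066 - 0.990402)
       = 0.749474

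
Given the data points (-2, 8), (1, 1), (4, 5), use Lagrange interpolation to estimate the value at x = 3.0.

Lagrange interpolation formula:
P(x) = Σ yᵢ × Lᵢ(x)
where Lᵢ(x) = Π_{j≠i} (x - xⱼ)/(xᵢ - xⱼ)

L_0(3.0) = (3.0 - 1)/(-2 - 1) × (3.0 - 4)/(-2 - 4) = -0.111111
L_1(3.0) = (3.0 - (-2))/(1 - (-2)) × (3.0 - 4)/(1 - 4) = 0.555556
L_2(3.0) = (3.0 - (-2))/(4 - (-2)) × (3.0 - 1)/(4 - 1) = 0.555556

P(3.0) = 8×L_0(3.0) + 1×L_1(3.0) + 5×L_2(3.0)
P(3.0) = 2.444444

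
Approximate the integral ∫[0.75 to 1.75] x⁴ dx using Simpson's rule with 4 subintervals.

f(x) = x⁴
a = 0.75, b = 1.75, n = 4
h = (b - a)/n = 0.250000

Simpson's rule: (h/3)[f(x₀) + 4f(x₁) + 2f(x₂) + ... + f(xₙ)]

x_0 = 0.7500, f(x_0) = 0.316406, coefficient = 1
x_1 = 1.0000, f(x_1) = 1.000000, coefficient = 4
x_2 = 1.2500, f(x_2) = 2.441406, coefficient = 2
x_3 = 1.5000, f(x_3) = 5.062500, coefficient = 4
x_4 = 1.7500, f(x_4) = 9.378906, coefficient = 1

I ≈ (0.250000/3) × 38.828125 = 3.235677
Exact value: 3.235156
Error: 0.000521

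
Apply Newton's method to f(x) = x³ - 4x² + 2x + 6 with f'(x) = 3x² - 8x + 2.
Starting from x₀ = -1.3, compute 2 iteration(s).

f(x) = x³ - 4x² + 2x + 6
f'(x) = 3x² - 8x + 2
x₀ = -1.3

Newton-Raphson formula: x_{n+1} = x_n - f(x_n)/f'(x_n)

Iteration 1:
  f(-1.300000) = -5.557000
  f'(-1.300000) = 17.470000
  x_1 = -1.300000 - (-5.557000)/17.470000 = -0.981912
Iteration 2:
  f(-0.981912) = -0.767138
  f'(-0.981912) = 12.747747
  x_2 = -0.981912 - (-0.767138)/12.747747 = -0.921734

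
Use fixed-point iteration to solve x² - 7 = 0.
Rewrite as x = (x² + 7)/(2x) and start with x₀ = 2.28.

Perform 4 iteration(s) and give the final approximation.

Equation: x² - 7 = 0
Fixed-point form: x = (x² + 7)/(2x)
x₀ = 2.28

x_1 = g(2.280000) = 2.675088
x_2 = g(2.675088) = 2.645912
x_3 = g(2.645912) = 2.645751
x_4 = g(2.645751) = 2.645751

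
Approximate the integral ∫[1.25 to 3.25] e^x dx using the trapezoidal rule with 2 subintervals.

f(x) = e^x
a = 1.25, b = 3.25, n = 2
h = (b - a)/n = 1.000000

Trapezoidal rule: (h/2)[f(x₀) + 2f(x₁) + 2f(x₂) + ... + f(xₙ)]

x_0 = 1.2500, f(x_0) = 3.490343, coefficient = 1
x_1 = 2.2500, f(x_1) = 9.487736, coefficient = 2
x_2 = 3.2500, f(x_2) = 25.790340, coefficient = 1

I ≈ (1.000000/2) × 48.256155 = 24.128077
Exact value: 22.299997
Error: 1.828080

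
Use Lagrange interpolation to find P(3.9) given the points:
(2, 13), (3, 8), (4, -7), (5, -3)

Lagrange interpolation formula:
P(x) = Σ yᵢ × Lᵢ(x)
where Lᵢ(x) = Π_{j≠i} (x - xⱼ)/(xᵢ - xⱼ)

L_0(3.9) = (3.9 - 3)/(2 - 3) × (3.9 - 4)/(2 - 4) × (3.9 - 5)/(2 - 5) = -0.016500
L_1(3.9) = (3.9 - 2)/(3 - 2) × (3.9 - 4)/(3 - 4) × (3.9 - 5)/(3 - 5) = 0.104500
L_2(3.9) = (3.9 - 2)/(4 - 2) × (3.9 - 3)/(4 - 3) × (3.9 - 5)/(4 - 5) = 0.940500
L_3(3.9) = (3.9 - 2)/(5 - 2) × (3.9 - 3)/(5 - 3) × (3.9 - 4)/(5 - 4) = -0.028500

P(3.9) = 13×L_0(3.9) + 8×L_1(3.9) + (-7)×L_2(3.9) + (-3)×L_3(3.9)
P(3.9) = -5.876500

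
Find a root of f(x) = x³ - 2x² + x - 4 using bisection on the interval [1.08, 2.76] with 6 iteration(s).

f(x) = x³ - 2x² + x - 4
Initial interval: [1.08, 2.76]

Iteration 1:
  c_1 = (1.080000 + 2.760000)/2 = 1.920000
  f(c_1) = f(1.920000) = -2.374912
  f(a) × f(c) ≥ 0, new interval: [1.920000, 2.760000]
Iteration 2:
  c_2 = (1.920000 + 2.760000)/2 = 2.340000
  f(c_2) = f(2.340000) = 0.201704
  f(a) × f(c) < 0, new interval: [1.920000, 2.340000]
Iteration 3:
  c_3 = (1.920000 + 2.340000)/2 = 2.130000
  f(c_3) = f(2.130000) = -1.280203
  f(a) × f(c) ≥ 0, new interval: [2.130000, 2.340000]
Iteration 4:
  c_4 = (2.130000 + 2.340000)/2 = 2.235000
  f(c_4) = f(2.235000) = -0.591122
  f(a) × f(c) ≥ 0, new interval: [2.235000, 2.340000]
Iteration 5:
  c_5 = (2.235000 + 2.340000)/2 = 2.287500
  f(c_5) = f(2.287500) = -0.208111
  f(a) × f(c) ≥ 0, new interval: [2.287500, 2.340000]
Iteration 6:
  c_6 = (2.287500 + 2.340000)/2 = 2.313750
  f(c_6) = f(2.313750) = -0.006608
  f(a) × f(c) ≥ 0, new interval: [2.313750, 2.340000]

After 6 iteration(s), the approximation is c_6 = 2.313750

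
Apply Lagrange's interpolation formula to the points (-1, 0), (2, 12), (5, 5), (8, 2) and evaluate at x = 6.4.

Lagrange interpolation formula:
P(x) = Σ yᵢ × Lᵢ(x)
where Lᵢ(x) = Π_{j≠i} (x - xⱼ)/(xᵢ - xⱼ)

L_0(6.4) = (6.4 - 2)/(-1 - 2) × (6.4 - 5)/(-1 - 5) × (6.4 - 8)/(-1 - 8) = 0.060840
L_1(6.4) = (6.4 - (-1))/(2 - (-1)) × (6.4 - 5)/(2 - 5) × (6.4 - 8)/(2 - 8) = -0.306963
L_2(6.4) = (6.4 - (-1))/(5 - (-1)) × (6.4 - 2)/(5 - 2) × (6.4 - 8)/(5 - 8) = 0.964741
L_3(6.4) = (6.4 - (-1))/(8 - (-1)) × (6.4 - 2)/(8 - 2) × (6.4 - 5)/(8 - 5) = 0.281383

P(6.4) = 0×L_0(6.4) + 12×L_1(6.4) + 5×L_2(6.4) + 2×L_3(6.4)
P(6.4) = 1.702914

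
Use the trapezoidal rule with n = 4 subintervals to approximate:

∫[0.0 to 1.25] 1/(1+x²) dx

f(x) = 1/(1+x²)
a = 0.0, b = 1.25, n = 4
h = (b - a)/n = 0.312500

Trapezoidal rule: (h/2)[f(x₀) + 2f(x₁) + 2f(x₂) + ... + f(xₙ)]

x_0 = 0.0000, f(x_0) = 1.000000, coefficient = 1
x_1 = 0.3125, f(x_1) = 0.911032, coefficient = 2
x_2 = 0.6250, f(x_2) = 0.719101, coefficient = 2
x_3 = 0.9375, f(x_3) = 0.532225, coefficient = 2
x_4 = 1.2500, f(x_4) = 0.390244, coefficient = 1

I ≈ (0.312500/2) × 5.714959 = 0.892962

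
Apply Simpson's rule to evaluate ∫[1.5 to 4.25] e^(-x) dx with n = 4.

f(x) = e^(-x)
a = 1.5, b = 4.25, n = 4
h = (b - a)/n = 0.687500

Simpson's rule: (h/3)[f(x₀) + 4f(x₁) + 2f(x₂) + ... + f(xₙ)]

x_0 = 1.5000, f(x_0) = 0.223130, coefficient = 1
x_1 = 2.1875, f(x_1) = 0.112197, coefficient = 4
x_2 = 2.8750, f(x_2) = 0.056416, coefficient = 2
x_3 = 3.5625, f(x_3) = 0.028368, coefficient = 4
x_4 = 4.2500, f(x_4) = 0.014264, coefficient = 1

I ≈ (0.687500/3) × 0.912486 = 0.209111
Exact value: 0.208866
Error: 0.000245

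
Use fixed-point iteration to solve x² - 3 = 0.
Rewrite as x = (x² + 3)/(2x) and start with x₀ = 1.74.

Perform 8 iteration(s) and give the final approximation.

Equation: x² - 3 = 0
Fixed-point form: x = (x² + 3)/(2x)
x₀ = 1.74

x_1 = g(1.740000) = 1.732069
x_2 = g(1.732069) = 1.732051
x_3 = g(1.732051) = 1.732051
x_4 = g(1.732051) = 1.732051
x_5 = g(1.732051) = 1.732051
x_6 = g(1.732051) = 1.732051
x_7 = g(1.732051) = 1.732051
x_8 = g(1.732051) = 1.732051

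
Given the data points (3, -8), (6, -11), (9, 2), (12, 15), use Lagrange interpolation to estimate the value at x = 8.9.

Lagrange interpolation formula:
P(x) = Σ yᵢ × Lᵢ(x)
where Lᵢ(x) = Π_{j≠i} (x - xⱼ)/(xᵢ - xⱼ)

L_0(8.9) = (8.9 - 6)/(3 - 6) × (8.9 - 9)/(3 - 9) × (8.9 - 12)/(3 - 12) = -0.005549
L_1(8.9) = (8.9 - 3)/(6 - 3) × (8.9 - 9)/(6 - 9) × (8.9 - 12)/(6 - 12) = 0.033870
L_2(8.9) = (8.9 - 3)/(9 - 3) × (8.9 - 6)/(9 - 6) × (8.9 - 12)/(9 - 12) = 0.982241
L_3(8.9) = (8.9 - 3)/(12 - 3) × (8.9 - 6)/(12 - 6) × (8.9 - 9)/(12 - 9) = -0.010562

P(8.9) = (-8)×L_0(8.9) + (-11)×L_1(8.9) + 2×L_2(8.9) + 15×L_3(8.9)
P(8.9) = 1.477877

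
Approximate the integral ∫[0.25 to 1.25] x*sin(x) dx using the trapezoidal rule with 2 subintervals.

f(x) = x*sin(x)
a = 0.25, b = 1.25, n = 2
h = (b - a)/n = 0.500000

Trapezoidal rule: (h/2)[f(x₀) + 2f(x₁) + 2f(x₂) + ... + f(xₙ)]

x_0 = 0.2500, f(x_0) = 0.061851, coefficient = 1
x_1 = 0.7500, f(x_1) = 0.511229, coefficient = 2
x_2 = 1.2500, f(x_2) = 1.186231, coefficient = 1

I ≈ (0.500000/2) × 2.270540 = 0.567635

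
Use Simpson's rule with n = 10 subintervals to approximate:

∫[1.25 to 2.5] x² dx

f(x) = x²
a = 1.25, b = 2.5, n = 10
h = (b - a)/n = 0.125000

Simpson's rule: (h/3)[f(x₀) + 4f(x₁) + 2f(x₂) + ... + f(xₙ)]

x_0 = 1.2500, f(x_0) = 1.562500, coefficient = 1
x_1 = 1.3750, f(x_1) = 1.890625, coefficient = 4
x_2 = 1.5000, f(x_2) = 2.250000, coefficient = 2
x_3 = 1.6250, f(x_3) = 2.640625, coefficient = 4
x_4 = 1.7500, f(x_4) = 3.062500, coefficient = 2
x_5 = 1.8750, f(x_5) = 3.515625, coefficient = 4
x_6 = 2.0000, f(x_6) = 4.000000, coefficient = 2
x_7 = 2.1250, f(x_7) = 4.515625, coefficient = 4
x_8 = 2.2500, f(x_8) = 5.062500, coefficient = 2
x_9 = 2.3750, f(x_9) = 5.640625, coefficient = 4
x_10 = 2.5000, f(x_10) = 6.250000, coefficient = 1

I ≈ (0.125000/3) × 109.375000 = 4.557292
Exact value: 4.557292
Error: 0.000000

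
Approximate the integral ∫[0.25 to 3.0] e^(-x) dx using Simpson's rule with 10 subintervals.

f(x) = e^(-x)
a = 0.25, b = 3.0, n = 10
h = (b - a)/n = 0.275000

Simpson's rule: (h/3)[f(x₀) + 4f(x₁) + 2f(x₂) + ... + f(xₙ)]

x_0 = 0.2500, f(x_0) = 0.778801, coefficient = 1
x_1 = 0.5250, f(x_1) = 0.591555, coefficient = 4
x_2 = 0.8000, f(x_2) = 0.449329, coefficient = 2
x_3 = 1.0750, f(x_3) = 0.341298, coefficient = 4
x_4 = 1.3500, f(x_4) = 0.259240, coefficient = 2
x_5 = 1.6250, f(x_5) = 0.196912, coefficient = 4
x_6 = 1.9000, f(x_6) = 0.149569, coefficient = 2
x_7 = 2.1750, f(x_7) = 0.113608, coefficient = 4
x_8 = 2.4500, f(x_8) = 0.086294, coefficient = 2
x_9 = 2.7250, f(x_9) = 0.065546, coefficient = 4
x_10 = 3.0000, f(x_10) = 0.049787, coefficient = 1

I ≈ (0.275000/3) × 7.953127 = 0.729037
Exact value: 0.729014
Error: 0.000023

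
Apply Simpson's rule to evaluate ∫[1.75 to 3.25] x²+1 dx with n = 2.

f(x) = x²+1
a = 1.75, b = 3.25, n = 2
h = (b - a)/n = 0.750000

Simpson's rule: (h/3)[f(x₀) + 4f(x₁) + 2f(x₂) + ... + f(xₙ)]

x_0 = 1.7500, f(x_0) = 4.062500, coefficient = 1
x_1 = 2.5000, f(x_1) = 7.250000, coefficient = 4
x_2 = 3.2500, f(x_2) = 11.562500, coefficient = 1

I ≈ (0.750000/3) × 44.625000 = 11.156250
Exact value: 11.156250
Error: 0.000000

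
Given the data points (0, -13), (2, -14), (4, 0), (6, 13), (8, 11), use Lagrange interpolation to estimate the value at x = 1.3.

Lagrange interpolation formula:
P(x) = Σ yᵢ × Lᵢ(x)
where Lᵢ(x) = Π_{j≠i} (x - xⱼ)/(xᵢ - xⱼ)

L_0(1.3) = (1.3 - 2)/(0 - 2) × (1.3 - 4)/(0 - 4) × (1.3 - 6)/(0 - 6) × (1.3 - 8)/(0 - 8) = 0.154990
L_1(1.3) = (1.3 - 0)/(2 - 0) × (1.3 - 4)/(2 - 4) × (1.3 - 6)/(2 - 6) × (1.3 - 8)/(2 - 8) = 1.151353
L_2(1.3) = (1.3 - 0)/(4 - 0) × (1.3 - 2)/(4 - 2) × (1.3 - 6)/(4 - 6) × (1.3 - 8)/(4 - 8) = -0.447748
L_3(1.3) = (1.3 - 0)/(6 - 0) × (1.3 - 2)/(6 - 2) × (1.3 - 4)/(6 - 4) × (1.3 - 8)/(6 - 8) = 0.171478
L_4(1.3) = (1.3 - 0)/(8 - 0) × (1.3 - 2)/(8 - 2) × (1.3 - 4)/(8 - 4) × (1.3 - 6)/(8 - 6) = -0.030073

P(1.3) = (-13)×L_0(1.3) + (-14)×L_1(1.3) + 0×L_2(1.3) + 13×L_3(1.3) + 11×L_4(1.3)
P(1.3) = -16.235395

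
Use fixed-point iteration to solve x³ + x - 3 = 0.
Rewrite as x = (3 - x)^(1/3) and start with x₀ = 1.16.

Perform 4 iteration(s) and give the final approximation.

Equation: x³ + x - 3 = 0
Fixed-point form: x = (3 - x)^(1/3)
x₀ = 1.16

x_1 = g(1.160000) = 1.225385
x_2 = g(1.225385) = 1.210695
x_3 = g(1.210695) = 1.214026
x_4 = g(1.214026) = 1.213272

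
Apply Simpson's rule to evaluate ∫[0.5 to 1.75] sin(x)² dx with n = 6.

f(x) = sin(x)²
a = 0.5, b = 1.75, n = 6
h = (b - a)/n = 0.208333

Simpson's rule: (h/3)[f(x₀) + 4f(x₁) + 2f(x₂) + ... + f(xₙ)]

x_0 = 0.5000, f(x_0) = 0.229849, coefficient = 1
x_1 = 0.7083, f(x_1) = 0.423240, coefficient = 4
x_2 = 0.9167, f(x_2) = 0.629766, coefficient = 2
x_3 = 1.1250, f(x_3) = 0.814087, coefficient = 4
x_4 = 1.3333, f(x_4) = 0.944663, coefficient = 2
x_5 = 1.5417, f(x_5) = 0.999152, coefficient = 4
x_6 = 1.7500, f(x_6) = 0.968228, coefficient = 1

I ≈ (0.208333/3) × 13.292849 = 0.923115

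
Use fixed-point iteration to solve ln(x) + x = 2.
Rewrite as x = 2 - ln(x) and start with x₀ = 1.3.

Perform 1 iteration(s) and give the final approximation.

Equation: ln(x) + x = 2
Fixed-point form: x = 2 - ln(x)
x₀ = 1.3

x_1 = g(1.300000) = 1.737636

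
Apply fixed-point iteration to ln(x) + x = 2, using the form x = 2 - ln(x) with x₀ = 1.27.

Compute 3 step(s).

Equation: ln(x) + x = 2
Fixed-point form: x = 2 - ln(x)
x₀ = 1.27

x_1 = g(1.270000) = 1.760983
x_2 = g(1.760983) = 1.434128
x_3 = g(1.434128) = 1.639443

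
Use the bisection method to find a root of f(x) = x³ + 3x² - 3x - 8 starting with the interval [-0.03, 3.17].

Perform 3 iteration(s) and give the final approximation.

f(x) = x³ + 3x² - 3x - 8
Initial interval: [-0.03, 3.17]

Iteration 1:
  c_1 = (-0.030000 + 3.170000)/2 = 1.570000
  f(c_1) = f(1.570000) = -1.445407
  f(a) × f(c) ≥ 0, new interval: [1.570000, 3.170000]
Iteration 2:
  c_2 = (1.570000 + 3.170000)/2 = 2.370000
  f(c_2) = f(2.370000) = 15.052753
  f(a) × f(c) < 0, new interval: [1.570000, 2.370000]
Iteration 3:
  c_3 = (1.570000 + 2.370000)/2 = 1.970000
  f(c_3) = f(1.970000) = 5.378073
  f(a) × f(c) < 0, new interval: [1.570000, 1.970000]

After 3 iteration(s), the approximation is c_3 = 1.970000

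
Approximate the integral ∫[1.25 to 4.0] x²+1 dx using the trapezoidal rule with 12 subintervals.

f(x) = x²+1
a = 1.25, b = 4.0, n = 12
h = (b - a)/n = 0.229167

Trapezoidal rule: (h/2)[f(x₀) + 2f(x₁) + 2f(x₂) + ... + f(xₙ)]

x_0 = 1.2500, f(x_0) = 2.562500, coefficient = 1
x_1 = 1.4792, f(x_1) = 3.187934, coefficient = 2
x_2 = 1.7083, f(x_2) = 3.918403, coefficient = 2
x_3 = 1.9375, f(x_3) = 4.753906, coefficient = 2
x_4 = 2.1667, f(x_4) = 5.694444, coefficient = 2
x_5 = 2.3958, f(x_5) = 6.740017, coefficient = 2
x_6 = 2.6250, f(x_6) = 7.890625, coefficient = 2
x_7 = 2.8542, f(x_7) = 9.146267, coefficient = 2
x_8 = 3.0833, f(x_8) = 10.506944, coefficient = 2
x_9 = 3.3125, f(x_9) = 11.972656, coefficient = 2
x_10 = 3.5417, f(x_10) = 13.543403, coefficient = 2
x_11 = 3.7708, f(x_11) = 15.219184, coefficient = 2
x_12 = 4.0000, f(x_12) = 17.000000, coefficient = 1

I ≈ (0.229167/2) × 204.710069 = 23.456362
Exact value: 23.432292
Error: 0.024070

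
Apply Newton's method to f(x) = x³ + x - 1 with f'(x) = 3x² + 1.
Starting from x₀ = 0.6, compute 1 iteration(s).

f(x) = x³ + x - 1
f'(x) = 3x² + 1
x₀ = 0.6

Newton-Raphson formula: x_{n+1} = x_n - f(x_n)/f'(x_n)

Iteration 1:
  f(0.600000) = -0.184000
  f'(0.600000) = 2.080000
  x_1 = 0.600000 - (-0.184000)/2.080000 = 0.688462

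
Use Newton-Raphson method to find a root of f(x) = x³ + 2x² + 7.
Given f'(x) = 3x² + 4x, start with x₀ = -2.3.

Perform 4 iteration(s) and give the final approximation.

f(x) = x³ + 2x² + 7
f'(x) = 3x² + 4x
x₀ = -2.3

Newton-Raphson formula: x_{n+1} = x_n - f(x_n)/f'(x_n)

Iteration 1:
  f(-2.300000) = 5.413000
  f'(-2.300000) = 6.670000
  x_1 = -2.300000 - 5.413000/6.670000 = -3.111544
Iteration 2:
  f(-3.111544) = -3.761646
  f'(-3.111544) = 16.598946
  x_2 = -3.111544 - (-3.761646)/16.598946 = -2.884925
Iteration 3:
  f(-2.884925) = -0.365042
  f'(-2.884925) = 13.428672
  x_3 = -2.884925 - (-0.365042)/13.428672 = -2.857741
Iteration 4:
  f(-2.857741) = -0.004898
  f'(-2.857741) = 13.069085
  x_4 = -2.857741 - (-0.004898)/13.069085 = -2.857366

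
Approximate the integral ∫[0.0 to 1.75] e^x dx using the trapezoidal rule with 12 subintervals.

f(x) = e^x
a = 0.0, b = 1.75, n = 12
h = (b - a)/n = 0.145833

Trapezoidal rule: (h/2)[f(x₀) + 2f(x₁) + 2f(x₂) + ... + f(xₙ)]

x_0 = 0.0000, f(x_0) = 1.000000, coefficient = 1
x_1 = 0.1458, f(x_1) = 1.157003, coefficient = 2
x_2 = 0.2917, f(x_2) = 1.338657, coefficient = 2
x_3 = 0.4375, f(x_3) = 1.548830, coefficient = 2
x_4 = 0.5833, f(x_4) = 1.792002, coefficient = 2
x_5 = 0.7292, f(x_5) = 2.073352, coefficient = 2
x_6 = 0.8750, f(x_6) = 2.398875, coefficient = 2
x_7 = 1.0208, f(x_7) = 2.775507, coefficient = 2
x_8 = 1.1667, f(x_8) = 3.211271, coefficient = 2
x_9 = 1.3125, f(x_9) = 3.715451, coefficient = 2
x_10 = 1.4583, f(x_10) = 4.298789, coefficient = 2
x_11 = 1.6042, f(x_11) = 4.973713, coefficient = 2
x_12 = 1.7500, f(x_12) = 5.754603, coefficient = 1

I ≈ (0.145833/2) × 65.321502 = 4.763026
Exact value: 4.754603
Error: 0.008424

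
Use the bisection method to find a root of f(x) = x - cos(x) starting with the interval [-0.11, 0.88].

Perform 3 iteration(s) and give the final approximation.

f(x) = x - cos(x)
Initial interval: [-0.11, 0.88]

Iteration 1:
  c_1 = (-0.110000 + 0.880000)/2 = 0.385000
  f(c_1) = f(0.385000) = -0.541798
  f(a) × f(c) ≥ 0, new interval: [0.385000, 0.880000]
Iteration 2:
  c_2 = (0.385000 + 0.880000)/2 = 0.632500
  f(c_2) = f(0.632500) = -0.174052
  f(a) × f(c) ≥ 0, new interval: [0.632500, 0.880000]
Iteration 3:
  c_3 = (0.632500 + 0.880000)/2 = 0.756250
  f(c_3) = f(0.756250) = 0.028836
  f(a) × f(c) < 0, new interval: [0.632500, 0.756250]

After 3 iteration(s), the approximation is c_3 = 0.756250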